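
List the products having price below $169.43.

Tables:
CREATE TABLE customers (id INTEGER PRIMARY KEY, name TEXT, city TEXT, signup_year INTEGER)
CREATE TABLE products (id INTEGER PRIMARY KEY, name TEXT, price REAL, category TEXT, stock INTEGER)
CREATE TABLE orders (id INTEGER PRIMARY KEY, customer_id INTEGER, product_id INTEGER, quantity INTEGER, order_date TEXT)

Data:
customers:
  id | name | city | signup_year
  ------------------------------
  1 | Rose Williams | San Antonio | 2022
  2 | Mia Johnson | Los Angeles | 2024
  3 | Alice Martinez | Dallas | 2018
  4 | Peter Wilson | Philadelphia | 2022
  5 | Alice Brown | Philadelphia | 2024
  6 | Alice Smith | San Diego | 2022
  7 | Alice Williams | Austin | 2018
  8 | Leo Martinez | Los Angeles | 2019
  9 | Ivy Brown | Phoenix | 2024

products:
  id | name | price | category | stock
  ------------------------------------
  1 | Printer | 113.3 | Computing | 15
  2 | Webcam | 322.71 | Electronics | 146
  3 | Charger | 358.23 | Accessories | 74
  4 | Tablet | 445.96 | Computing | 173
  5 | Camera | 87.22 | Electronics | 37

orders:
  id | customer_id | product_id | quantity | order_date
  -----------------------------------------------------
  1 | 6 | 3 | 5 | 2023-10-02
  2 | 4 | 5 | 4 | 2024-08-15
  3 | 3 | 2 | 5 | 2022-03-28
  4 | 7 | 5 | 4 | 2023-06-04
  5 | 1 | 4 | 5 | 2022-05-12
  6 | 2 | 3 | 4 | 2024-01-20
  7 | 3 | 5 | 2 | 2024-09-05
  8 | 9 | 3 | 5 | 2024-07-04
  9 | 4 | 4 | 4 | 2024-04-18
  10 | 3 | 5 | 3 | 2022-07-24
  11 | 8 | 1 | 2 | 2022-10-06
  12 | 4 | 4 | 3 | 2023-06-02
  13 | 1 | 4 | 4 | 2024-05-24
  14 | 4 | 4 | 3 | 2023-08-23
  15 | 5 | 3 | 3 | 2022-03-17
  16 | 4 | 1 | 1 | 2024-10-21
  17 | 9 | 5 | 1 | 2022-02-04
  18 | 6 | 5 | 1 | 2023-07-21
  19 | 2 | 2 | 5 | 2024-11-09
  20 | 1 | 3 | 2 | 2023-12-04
SELECT name, price FROM products WHERE price < 169.43

Execution result:
name | price
Printer | 113.30
Camera | 87.22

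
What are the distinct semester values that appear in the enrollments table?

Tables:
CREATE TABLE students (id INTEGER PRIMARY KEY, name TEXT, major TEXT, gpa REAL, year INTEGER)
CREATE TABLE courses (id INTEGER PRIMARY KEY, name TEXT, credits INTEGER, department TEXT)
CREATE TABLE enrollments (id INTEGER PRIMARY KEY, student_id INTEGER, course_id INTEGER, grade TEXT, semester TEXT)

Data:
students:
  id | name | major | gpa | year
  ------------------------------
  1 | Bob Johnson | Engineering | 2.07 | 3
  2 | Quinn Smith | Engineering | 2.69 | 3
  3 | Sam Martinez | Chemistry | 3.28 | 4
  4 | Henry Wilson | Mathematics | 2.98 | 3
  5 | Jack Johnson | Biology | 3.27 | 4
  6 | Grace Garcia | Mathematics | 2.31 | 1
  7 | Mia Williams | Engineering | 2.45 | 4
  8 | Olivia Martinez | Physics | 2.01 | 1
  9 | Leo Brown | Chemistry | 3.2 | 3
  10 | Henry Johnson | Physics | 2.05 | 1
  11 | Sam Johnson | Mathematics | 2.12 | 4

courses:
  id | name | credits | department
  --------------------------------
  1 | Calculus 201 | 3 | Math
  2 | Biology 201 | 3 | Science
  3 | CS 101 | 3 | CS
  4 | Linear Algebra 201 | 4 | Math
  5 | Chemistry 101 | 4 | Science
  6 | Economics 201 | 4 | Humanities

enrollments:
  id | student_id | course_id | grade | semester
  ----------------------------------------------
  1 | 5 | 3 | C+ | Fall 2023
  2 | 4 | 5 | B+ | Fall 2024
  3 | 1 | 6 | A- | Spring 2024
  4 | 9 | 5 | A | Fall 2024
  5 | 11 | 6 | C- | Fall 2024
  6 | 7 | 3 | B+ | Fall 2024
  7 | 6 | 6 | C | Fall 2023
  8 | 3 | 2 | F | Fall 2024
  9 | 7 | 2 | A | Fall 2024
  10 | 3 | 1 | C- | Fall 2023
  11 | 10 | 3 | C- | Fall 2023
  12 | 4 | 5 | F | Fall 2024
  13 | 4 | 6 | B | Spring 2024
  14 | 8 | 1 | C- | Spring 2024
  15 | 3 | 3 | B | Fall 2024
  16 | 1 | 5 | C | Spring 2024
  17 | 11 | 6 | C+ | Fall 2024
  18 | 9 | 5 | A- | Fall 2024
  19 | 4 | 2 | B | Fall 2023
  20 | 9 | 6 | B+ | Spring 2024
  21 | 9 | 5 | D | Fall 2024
SELECT DISTINCT semester FROM enrollments

Execution result:
semester
Fall 2023
Fall 2024
Spring 2024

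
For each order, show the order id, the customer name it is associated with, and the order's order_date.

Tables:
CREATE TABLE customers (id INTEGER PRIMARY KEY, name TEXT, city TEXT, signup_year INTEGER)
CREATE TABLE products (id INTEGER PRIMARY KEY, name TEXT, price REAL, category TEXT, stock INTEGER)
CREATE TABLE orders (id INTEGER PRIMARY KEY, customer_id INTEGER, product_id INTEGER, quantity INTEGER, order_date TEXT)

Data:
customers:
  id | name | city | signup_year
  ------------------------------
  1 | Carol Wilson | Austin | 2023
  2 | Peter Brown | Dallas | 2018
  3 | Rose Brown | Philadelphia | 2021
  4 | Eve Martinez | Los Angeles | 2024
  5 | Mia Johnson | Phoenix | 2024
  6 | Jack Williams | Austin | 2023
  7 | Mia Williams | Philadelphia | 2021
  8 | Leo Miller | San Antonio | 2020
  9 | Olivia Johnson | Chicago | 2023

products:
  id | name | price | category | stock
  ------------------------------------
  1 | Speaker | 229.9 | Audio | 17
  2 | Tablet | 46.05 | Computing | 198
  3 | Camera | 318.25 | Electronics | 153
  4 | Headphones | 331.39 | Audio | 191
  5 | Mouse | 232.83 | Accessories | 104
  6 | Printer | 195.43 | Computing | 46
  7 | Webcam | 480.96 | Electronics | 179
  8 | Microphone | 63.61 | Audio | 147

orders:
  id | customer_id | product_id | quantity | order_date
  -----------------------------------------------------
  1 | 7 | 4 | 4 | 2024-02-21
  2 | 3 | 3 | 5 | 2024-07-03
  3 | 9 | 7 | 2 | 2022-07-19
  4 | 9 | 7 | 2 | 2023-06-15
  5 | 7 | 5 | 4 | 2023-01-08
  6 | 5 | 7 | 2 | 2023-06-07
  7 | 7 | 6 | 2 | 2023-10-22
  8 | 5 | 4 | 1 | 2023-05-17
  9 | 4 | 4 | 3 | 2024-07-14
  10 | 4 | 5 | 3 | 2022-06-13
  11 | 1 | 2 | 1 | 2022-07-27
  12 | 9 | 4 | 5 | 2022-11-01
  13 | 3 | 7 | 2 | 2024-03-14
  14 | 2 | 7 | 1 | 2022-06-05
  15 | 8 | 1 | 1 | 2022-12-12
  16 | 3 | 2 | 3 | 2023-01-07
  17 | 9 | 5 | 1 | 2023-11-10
SELECT c.id, p.name AS customer, c.order_date FROM orders c JOIN customers p ON c.customer_id = p.id

Execution result:
id | customer | order_date
1 | Mia Williams | 2024-02-21
2 | Rose Brown | 2024-07-03
3 | Olivia Johnson | 2022-07-19
4 | Olivia Johnson | 2023-06-15
5 | Mia Williams | 2023-01-08
6 | Mia Johnson | 2023-06-07
7 | Mia Williams | 2023-10-22
8 | Mia Johnson | 2023-05-17
9 | Eve Martinez | 2024-07-14
10 | Eve Martinez | 2022-06-13
11 | Carol Wilson | 2022-07-27
12 | Olivia Johnson | 2022-11-01
13 | Rose Brown | 2024-03-14
14 | Peter Brown | 2022-06-05
15 | Leo Miller | 2022-12-12
16 | Rose Brown | 2023-01-07
17 | Olivia Johnson | 2023-11-10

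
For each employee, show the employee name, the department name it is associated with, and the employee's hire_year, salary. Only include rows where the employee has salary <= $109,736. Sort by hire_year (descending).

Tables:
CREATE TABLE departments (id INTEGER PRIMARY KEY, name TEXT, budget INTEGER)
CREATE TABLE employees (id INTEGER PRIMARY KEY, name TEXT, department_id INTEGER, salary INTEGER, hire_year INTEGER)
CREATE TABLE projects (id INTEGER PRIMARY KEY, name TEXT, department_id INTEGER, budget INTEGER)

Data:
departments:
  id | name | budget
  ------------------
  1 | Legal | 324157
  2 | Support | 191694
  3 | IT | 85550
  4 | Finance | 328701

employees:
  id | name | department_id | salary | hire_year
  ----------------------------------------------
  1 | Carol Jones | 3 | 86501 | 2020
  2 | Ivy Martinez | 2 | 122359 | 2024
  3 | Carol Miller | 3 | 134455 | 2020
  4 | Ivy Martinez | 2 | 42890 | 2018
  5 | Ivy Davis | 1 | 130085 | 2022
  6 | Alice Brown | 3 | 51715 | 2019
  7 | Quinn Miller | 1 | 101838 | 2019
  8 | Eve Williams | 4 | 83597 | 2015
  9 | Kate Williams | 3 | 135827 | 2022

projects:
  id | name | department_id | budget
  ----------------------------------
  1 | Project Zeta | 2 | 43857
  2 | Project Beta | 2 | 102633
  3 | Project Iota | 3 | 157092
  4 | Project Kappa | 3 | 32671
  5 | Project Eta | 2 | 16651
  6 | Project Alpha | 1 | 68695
SELECT c.name, p.name AS department, c.hire_year, c.salary FROM employees c JOIN departments p ON c.department_id = p.id WHERE c.salary <= 109736 ORDER BY c.hire_year DESC

Execution result:
name | department | hire_year | salary
Carol Jones | IT | 2020 | 86501
Alice Brown | IT | 2019 | 51715
Quinn Miller | Legal | 2019 | 101838
Ivy Martinez | Support | 2018 | 42890
Eve Williams | Finance | 2015 | 83597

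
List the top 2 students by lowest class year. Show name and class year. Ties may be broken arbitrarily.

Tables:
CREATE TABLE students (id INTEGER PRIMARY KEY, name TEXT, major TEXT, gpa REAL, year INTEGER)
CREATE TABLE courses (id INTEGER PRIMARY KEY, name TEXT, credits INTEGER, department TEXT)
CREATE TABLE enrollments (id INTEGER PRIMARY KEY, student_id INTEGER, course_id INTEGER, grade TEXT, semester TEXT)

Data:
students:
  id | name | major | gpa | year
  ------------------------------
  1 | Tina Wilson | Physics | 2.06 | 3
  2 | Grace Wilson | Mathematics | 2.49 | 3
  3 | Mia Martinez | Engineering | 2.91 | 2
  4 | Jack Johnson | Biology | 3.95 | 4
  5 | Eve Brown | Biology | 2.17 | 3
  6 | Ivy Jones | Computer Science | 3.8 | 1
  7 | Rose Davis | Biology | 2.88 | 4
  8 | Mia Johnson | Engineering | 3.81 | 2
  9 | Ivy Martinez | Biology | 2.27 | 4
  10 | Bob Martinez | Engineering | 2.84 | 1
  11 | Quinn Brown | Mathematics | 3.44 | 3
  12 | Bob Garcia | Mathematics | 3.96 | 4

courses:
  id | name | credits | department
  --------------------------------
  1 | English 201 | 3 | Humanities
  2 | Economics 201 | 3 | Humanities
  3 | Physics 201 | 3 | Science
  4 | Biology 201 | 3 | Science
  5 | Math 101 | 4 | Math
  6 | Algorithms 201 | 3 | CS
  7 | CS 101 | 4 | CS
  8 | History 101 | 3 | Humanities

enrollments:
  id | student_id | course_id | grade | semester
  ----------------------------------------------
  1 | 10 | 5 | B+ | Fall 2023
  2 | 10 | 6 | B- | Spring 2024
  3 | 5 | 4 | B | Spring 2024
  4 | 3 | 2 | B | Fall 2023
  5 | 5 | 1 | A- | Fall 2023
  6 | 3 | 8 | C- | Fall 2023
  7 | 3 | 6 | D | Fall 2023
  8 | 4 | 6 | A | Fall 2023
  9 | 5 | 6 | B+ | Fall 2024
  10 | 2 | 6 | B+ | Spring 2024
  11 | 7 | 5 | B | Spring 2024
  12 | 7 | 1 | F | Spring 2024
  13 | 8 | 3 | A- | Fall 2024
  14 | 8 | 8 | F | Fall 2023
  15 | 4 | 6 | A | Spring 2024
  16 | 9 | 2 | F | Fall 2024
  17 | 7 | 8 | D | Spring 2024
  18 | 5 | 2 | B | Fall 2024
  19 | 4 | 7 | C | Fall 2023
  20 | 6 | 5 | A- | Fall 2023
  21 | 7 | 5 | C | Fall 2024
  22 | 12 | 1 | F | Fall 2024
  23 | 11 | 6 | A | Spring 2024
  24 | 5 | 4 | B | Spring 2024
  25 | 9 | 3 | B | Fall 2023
SELECT name, year FROM students ORDER BY year ASC LIMIT 2

Execution result:
name | year
Ivy Jones | 1
Bob Martinez | 1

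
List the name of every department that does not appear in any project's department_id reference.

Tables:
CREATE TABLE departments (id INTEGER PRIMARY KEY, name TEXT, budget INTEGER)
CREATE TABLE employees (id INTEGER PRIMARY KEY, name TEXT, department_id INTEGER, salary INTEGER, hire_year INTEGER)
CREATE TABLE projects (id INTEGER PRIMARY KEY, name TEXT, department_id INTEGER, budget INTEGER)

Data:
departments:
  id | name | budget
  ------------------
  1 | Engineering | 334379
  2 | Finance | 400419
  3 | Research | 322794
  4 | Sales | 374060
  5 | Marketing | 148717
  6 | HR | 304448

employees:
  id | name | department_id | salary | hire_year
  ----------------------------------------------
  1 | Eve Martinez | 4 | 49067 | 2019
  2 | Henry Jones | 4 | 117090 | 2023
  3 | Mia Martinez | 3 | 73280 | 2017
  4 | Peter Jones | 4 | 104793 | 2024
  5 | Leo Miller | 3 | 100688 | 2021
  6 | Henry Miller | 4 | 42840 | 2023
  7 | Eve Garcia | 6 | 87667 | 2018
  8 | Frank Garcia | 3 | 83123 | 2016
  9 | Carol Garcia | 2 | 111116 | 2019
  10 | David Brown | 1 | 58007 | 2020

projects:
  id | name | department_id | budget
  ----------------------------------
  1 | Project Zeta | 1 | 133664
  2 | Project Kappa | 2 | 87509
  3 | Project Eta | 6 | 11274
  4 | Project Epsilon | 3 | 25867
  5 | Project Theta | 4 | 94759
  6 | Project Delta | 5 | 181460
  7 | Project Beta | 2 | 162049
SELECT p.name FROM departments p LEFT JOIN projects c ON c.department_id = p.id WHERE c.id IS NULL

Execution result:
(no rows)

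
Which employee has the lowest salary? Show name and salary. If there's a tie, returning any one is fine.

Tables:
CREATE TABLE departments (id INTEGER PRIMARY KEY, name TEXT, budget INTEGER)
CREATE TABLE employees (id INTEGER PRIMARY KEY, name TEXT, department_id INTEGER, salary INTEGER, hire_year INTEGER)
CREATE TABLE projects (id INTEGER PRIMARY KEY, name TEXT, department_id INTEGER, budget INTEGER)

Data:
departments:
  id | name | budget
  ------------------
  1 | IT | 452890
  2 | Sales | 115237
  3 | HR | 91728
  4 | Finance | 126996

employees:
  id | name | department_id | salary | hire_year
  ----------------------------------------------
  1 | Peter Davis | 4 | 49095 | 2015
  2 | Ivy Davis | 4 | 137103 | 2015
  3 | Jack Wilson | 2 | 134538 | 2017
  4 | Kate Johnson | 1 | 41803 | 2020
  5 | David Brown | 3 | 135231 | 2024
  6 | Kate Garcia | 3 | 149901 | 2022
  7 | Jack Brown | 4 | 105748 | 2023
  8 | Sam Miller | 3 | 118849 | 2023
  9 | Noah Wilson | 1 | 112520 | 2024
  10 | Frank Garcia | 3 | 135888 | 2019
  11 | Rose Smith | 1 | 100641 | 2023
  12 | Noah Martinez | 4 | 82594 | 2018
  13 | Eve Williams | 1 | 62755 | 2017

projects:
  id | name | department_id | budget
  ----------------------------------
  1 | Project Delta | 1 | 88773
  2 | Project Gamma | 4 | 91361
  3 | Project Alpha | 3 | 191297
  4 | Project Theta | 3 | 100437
SELECT name, salary FROM employees ORDER BY salary ASC LIMIT 1

Execution result:
name | salary
Kate Johnson | 41803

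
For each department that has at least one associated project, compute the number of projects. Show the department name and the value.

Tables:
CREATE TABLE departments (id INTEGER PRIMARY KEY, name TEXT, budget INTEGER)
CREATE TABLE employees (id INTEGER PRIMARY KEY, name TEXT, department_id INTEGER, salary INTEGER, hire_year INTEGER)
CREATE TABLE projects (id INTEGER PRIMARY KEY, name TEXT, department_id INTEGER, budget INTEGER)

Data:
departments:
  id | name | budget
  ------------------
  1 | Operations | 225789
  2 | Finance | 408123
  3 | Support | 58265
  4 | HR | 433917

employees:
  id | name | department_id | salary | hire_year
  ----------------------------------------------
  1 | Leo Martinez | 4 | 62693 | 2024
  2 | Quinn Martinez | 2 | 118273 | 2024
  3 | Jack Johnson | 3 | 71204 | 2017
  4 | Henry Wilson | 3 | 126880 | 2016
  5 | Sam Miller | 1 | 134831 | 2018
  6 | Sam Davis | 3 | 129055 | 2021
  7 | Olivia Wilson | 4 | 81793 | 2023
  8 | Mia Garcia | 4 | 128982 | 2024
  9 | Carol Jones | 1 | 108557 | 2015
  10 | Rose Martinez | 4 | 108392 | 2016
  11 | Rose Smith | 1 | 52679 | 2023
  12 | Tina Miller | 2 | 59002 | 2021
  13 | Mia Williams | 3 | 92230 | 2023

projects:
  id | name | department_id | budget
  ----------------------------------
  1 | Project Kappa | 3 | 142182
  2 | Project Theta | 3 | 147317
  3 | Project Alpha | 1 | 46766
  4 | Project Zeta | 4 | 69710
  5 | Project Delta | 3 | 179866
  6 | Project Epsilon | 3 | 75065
SELECT p.name, COUNT(*) AS n FROM projects c JOIN departments p ON c.department_id = p.id GROUP BY p.id, p.name

Execution result:
name | n
Operations | 1
Support | 4
HR | 1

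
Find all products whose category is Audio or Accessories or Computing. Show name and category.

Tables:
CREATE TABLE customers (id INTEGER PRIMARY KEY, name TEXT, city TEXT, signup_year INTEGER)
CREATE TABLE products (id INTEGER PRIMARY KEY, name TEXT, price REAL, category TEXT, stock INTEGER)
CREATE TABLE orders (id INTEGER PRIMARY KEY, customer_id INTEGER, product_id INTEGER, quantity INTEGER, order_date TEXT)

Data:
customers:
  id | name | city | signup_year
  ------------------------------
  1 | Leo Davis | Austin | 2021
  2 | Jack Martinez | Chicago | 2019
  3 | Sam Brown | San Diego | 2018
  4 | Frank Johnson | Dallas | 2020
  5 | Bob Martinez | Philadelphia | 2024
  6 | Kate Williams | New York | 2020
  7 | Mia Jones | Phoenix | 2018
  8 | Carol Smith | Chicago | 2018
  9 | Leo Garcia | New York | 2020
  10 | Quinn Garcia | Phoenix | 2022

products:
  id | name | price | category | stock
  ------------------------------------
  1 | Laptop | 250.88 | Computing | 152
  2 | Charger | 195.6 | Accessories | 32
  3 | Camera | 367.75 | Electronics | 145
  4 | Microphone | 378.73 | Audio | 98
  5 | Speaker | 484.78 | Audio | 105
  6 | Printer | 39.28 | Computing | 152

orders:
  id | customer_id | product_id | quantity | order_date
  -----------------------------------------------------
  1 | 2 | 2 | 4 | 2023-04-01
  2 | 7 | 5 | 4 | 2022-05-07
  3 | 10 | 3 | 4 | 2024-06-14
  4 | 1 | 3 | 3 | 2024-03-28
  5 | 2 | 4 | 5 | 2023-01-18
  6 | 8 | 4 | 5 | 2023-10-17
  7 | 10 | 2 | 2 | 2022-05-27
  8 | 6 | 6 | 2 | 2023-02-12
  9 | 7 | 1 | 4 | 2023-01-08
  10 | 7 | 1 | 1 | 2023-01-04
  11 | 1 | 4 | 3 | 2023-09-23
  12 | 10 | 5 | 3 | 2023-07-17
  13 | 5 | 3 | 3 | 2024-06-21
SELECT name, category FROM products WHERE category IN ('Audio', 'Accessories', 'Computing')

Execution result:
name | category
Laptop | Computing
Charger | Accessories
Microphone | Audio
Speaker | Audio
Printer | Computing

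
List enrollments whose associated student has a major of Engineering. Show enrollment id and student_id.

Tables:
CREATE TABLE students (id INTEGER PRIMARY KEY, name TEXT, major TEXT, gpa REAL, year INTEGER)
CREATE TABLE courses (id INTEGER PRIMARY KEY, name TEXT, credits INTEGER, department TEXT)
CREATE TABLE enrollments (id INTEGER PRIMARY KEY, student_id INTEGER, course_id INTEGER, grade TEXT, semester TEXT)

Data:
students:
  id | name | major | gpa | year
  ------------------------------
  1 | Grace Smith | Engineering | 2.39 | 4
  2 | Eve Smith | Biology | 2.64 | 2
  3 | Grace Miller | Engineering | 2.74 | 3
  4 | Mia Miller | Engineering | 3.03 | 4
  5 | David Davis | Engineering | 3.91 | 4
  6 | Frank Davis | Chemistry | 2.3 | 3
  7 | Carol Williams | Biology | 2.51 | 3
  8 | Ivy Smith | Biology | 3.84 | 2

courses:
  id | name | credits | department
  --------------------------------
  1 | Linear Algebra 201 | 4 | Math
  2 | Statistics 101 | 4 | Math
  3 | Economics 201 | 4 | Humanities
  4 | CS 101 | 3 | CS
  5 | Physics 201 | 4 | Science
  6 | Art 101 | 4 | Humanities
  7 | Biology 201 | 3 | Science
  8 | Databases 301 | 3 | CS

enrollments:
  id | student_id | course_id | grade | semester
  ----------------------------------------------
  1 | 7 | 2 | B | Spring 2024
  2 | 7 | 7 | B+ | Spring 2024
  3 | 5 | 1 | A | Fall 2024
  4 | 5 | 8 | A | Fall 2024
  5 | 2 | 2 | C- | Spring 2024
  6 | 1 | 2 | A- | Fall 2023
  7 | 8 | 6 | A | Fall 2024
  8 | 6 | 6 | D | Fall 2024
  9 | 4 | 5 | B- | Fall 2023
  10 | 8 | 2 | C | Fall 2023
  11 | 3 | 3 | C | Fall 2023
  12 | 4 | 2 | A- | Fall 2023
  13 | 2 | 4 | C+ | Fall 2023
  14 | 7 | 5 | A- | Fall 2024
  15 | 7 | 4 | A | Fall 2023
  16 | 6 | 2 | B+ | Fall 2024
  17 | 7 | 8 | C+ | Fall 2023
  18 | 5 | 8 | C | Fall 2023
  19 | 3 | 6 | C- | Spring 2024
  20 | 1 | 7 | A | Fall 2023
SELECT id, student_id FROM enrollments WHERE student_id IN (SELECT id FROM students WHERE major = 'Engineering')

Execution result:
id | student_id
3 | 5
4 | 5
6 | 1
9 | 4
11 | 3
12 | 4
18 | 5
19 | 3
20 | 1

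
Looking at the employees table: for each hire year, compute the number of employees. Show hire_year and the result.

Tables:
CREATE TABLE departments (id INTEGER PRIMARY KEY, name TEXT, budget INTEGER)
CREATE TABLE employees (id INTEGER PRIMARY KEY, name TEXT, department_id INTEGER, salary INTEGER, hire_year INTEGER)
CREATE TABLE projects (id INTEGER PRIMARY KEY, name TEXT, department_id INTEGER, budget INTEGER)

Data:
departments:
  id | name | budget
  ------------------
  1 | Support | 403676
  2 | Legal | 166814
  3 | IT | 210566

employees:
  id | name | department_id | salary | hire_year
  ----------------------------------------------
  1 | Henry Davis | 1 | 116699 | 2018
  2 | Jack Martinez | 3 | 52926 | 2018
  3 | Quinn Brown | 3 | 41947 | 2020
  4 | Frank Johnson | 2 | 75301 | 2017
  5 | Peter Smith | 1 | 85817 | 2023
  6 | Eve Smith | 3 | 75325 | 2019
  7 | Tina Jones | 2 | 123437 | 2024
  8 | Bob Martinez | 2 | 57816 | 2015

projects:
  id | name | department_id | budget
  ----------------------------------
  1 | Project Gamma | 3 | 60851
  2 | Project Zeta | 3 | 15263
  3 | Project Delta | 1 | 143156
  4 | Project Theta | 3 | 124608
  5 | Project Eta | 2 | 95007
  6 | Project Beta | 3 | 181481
SELECT hire_year, COUNT(*) AS n FROM employees GROUP BY hire_year

Execution result:
hire_year | n
2015 | 1
2017 | 1
2018 | 2
2019 | 1
2020 | 1
2023 | 1
2024 | 1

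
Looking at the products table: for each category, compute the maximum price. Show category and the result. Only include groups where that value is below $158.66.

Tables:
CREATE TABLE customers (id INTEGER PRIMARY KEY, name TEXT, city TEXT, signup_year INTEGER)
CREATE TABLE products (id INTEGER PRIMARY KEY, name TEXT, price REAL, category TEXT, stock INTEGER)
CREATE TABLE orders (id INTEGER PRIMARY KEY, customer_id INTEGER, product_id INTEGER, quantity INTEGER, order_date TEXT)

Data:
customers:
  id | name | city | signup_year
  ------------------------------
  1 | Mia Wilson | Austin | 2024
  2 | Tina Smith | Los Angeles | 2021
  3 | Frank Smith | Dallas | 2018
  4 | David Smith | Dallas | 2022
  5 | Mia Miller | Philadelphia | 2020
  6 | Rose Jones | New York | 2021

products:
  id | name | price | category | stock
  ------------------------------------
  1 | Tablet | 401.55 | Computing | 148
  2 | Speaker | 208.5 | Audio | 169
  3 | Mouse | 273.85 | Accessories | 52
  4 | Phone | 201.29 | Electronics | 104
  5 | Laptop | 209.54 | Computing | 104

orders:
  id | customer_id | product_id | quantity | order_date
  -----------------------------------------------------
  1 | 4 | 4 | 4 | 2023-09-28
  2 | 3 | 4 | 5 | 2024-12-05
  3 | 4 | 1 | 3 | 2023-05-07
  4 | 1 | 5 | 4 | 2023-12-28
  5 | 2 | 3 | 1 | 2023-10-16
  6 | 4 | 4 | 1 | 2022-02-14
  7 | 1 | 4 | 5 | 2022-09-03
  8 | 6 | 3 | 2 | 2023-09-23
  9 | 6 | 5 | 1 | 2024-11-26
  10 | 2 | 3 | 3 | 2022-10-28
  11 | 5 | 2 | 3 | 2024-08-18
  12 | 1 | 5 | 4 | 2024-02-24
SELECT category, MAX(price) AS max_price FROM products GROUP BY category HAVING MAX(price) < 158.66

Execution result:
(no rows)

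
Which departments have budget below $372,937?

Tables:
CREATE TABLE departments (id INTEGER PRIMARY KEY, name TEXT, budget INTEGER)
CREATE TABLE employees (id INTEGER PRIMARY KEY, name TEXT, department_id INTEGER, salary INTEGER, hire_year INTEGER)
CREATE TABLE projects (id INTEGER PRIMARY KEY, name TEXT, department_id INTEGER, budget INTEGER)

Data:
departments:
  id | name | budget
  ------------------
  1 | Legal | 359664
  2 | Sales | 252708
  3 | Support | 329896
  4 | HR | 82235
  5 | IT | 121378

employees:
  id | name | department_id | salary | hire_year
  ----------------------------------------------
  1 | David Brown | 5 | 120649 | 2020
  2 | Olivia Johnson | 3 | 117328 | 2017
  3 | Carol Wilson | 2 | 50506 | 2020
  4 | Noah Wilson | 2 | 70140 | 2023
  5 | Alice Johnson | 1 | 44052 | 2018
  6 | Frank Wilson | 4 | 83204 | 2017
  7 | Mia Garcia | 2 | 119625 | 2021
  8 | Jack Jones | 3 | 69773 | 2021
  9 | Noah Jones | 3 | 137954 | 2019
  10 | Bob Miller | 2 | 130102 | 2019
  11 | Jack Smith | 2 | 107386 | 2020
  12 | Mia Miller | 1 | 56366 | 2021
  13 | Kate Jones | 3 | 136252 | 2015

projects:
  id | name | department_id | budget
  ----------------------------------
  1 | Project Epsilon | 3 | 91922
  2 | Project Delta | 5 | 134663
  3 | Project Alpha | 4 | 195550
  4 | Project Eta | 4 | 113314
SELECT name, budget FROM departments WHERE budget < 372937

Execution result:
name | budget
Legal | 359664
Sales | 252708
Support | 329896
HR | 82235
IT | 121378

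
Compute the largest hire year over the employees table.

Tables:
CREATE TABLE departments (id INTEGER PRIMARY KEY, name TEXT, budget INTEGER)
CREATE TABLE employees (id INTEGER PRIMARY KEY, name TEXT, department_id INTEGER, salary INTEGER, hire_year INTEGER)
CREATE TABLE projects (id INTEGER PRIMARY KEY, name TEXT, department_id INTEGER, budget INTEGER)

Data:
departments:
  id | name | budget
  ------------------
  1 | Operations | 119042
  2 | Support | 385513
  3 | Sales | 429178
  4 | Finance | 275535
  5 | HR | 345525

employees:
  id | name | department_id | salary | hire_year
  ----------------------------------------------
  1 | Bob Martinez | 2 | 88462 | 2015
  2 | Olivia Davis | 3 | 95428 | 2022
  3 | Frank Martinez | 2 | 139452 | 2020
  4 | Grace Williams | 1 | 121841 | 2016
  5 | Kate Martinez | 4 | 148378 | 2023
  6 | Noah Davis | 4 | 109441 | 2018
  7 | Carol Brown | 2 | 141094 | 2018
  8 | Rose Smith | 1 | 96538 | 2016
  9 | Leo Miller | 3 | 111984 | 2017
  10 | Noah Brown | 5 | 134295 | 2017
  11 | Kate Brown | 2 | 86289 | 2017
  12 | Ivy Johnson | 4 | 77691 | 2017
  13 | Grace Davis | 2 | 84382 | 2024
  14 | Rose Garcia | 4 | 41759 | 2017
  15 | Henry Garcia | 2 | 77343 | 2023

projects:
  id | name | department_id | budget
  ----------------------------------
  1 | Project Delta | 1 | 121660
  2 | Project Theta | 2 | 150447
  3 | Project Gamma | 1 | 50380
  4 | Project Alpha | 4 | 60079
SELECT MAX(hire_year) FROM employees

Execution result:
2024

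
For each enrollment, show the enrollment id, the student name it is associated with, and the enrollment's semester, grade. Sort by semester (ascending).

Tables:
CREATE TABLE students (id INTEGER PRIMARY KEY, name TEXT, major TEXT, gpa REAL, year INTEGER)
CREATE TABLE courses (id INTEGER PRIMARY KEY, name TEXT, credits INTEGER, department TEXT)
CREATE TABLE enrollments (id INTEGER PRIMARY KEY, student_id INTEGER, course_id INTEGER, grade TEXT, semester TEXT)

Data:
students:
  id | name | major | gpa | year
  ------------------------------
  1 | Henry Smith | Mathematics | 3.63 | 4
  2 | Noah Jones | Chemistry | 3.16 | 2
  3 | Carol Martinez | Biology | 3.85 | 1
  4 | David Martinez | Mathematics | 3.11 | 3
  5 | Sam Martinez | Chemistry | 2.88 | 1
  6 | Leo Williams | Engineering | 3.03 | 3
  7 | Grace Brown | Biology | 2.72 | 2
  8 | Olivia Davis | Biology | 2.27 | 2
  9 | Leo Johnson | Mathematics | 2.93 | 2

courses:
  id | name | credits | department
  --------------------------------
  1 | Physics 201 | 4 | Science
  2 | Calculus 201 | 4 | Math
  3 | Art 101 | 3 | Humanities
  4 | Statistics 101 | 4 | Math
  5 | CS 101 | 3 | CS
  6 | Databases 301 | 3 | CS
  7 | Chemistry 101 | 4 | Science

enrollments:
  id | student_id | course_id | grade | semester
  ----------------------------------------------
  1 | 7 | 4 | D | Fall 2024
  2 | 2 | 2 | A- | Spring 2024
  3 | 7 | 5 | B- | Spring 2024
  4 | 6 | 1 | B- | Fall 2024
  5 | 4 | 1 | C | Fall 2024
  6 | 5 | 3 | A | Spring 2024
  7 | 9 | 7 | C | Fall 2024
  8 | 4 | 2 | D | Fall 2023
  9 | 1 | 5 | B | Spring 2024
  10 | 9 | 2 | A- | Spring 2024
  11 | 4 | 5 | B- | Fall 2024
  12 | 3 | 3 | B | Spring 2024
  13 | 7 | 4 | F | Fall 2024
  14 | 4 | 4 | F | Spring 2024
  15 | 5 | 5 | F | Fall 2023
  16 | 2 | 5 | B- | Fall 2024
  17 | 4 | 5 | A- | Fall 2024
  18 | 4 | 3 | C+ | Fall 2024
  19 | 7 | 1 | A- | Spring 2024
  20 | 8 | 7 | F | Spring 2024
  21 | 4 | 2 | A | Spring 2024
SELECT c.id, p.name AS student, c.semester, c.grade FROM enrollments c JOIN students p ON c.student_id = p.id ORDER BY c.semester ASC

Execution result:
id | student | semester | grade
8 | David Martinez | Fall 2023 | D
15 | Sam Martinez | Fall 2023 | F
1 | Grace Brown | Fall 2024 | D
4 | Leo Williams | Fall 2024 | B-
5 | David Martinez | Fall 2024 | C
7 | Leo Johnson | Fall 2024 | C
11 | David Martinez | Fall 2024 | B-
13 | Grace Brown | Fall 2024 | F
16 | Noah Jones | Fall 2024 | B-
17 | David Martinez | Fall 2024 | A-
18 | David Martinez | Fall 2024 | C+
2 | Noah Jones | Spring 2024 | A-
3 | Grace Brown | Spring 2024 | B-
6 | Sam Martinez | Spring 2024 | A
9 | Henry Smith | Spring 2024 | B
10 | Leo Johnson | Spring 2024 | A-
12 | Carol Martinez | Spring 2024 | B
14 | David Martinez | Spring 2024 | F
19 | Grace Brown | Spring 2024 | A-
20 | Olivia Davis | Spring 2024 | F
21 | David Martinez | Spring 2024 | A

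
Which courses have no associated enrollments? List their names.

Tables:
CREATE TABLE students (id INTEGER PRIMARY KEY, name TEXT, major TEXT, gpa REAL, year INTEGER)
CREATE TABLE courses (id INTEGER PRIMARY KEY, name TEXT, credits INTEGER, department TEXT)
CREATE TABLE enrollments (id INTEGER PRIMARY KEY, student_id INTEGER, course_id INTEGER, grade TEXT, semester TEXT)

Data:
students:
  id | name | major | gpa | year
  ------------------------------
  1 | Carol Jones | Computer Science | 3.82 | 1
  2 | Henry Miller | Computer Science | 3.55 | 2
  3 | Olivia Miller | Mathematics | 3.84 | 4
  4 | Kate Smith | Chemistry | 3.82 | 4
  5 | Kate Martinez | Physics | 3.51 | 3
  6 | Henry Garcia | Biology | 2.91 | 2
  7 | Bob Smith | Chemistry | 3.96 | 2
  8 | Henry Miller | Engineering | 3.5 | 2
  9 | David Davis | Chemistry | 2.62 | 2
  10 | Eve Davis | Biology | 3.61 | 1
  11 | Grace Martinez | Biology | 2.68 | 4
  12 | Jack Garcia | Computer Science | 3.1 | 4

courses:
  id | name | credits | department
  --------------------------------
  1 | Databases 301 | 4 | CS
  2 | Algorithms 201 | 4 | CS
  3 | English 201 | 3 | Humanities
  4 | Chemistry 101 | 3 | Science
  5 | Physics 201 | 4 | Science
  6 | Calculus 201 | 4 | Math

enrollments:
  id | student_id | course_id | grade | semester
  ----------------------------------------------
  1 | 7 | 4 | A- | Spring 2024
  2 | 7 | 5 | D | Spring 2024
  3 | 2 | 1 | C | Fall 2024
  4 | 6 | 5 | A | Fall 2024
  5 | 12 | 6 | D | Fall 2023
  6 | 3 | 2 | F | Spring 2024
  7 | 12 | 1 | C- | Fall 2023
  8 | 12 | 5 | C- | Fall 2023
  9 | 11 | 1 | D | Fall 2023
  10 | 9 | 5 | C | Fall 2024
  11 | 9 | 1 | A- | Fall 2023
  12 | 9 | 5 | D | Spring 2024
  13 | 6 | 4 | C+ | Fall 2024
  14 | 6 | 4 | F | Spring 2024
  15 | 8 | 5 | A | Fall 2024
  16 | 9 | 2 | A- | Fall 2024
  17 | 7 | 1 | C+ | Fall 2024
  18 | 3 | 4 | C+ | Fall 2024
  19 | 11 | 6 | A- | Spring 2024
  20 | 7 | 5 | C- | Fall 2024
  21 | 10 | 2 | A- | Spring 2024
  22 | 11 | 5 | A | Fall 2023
SELECT p.name FROM courses p LEFT JOIN enrollments c ON c.course_id = p.id WHERE c.id IS NULL

Execution result:
English 201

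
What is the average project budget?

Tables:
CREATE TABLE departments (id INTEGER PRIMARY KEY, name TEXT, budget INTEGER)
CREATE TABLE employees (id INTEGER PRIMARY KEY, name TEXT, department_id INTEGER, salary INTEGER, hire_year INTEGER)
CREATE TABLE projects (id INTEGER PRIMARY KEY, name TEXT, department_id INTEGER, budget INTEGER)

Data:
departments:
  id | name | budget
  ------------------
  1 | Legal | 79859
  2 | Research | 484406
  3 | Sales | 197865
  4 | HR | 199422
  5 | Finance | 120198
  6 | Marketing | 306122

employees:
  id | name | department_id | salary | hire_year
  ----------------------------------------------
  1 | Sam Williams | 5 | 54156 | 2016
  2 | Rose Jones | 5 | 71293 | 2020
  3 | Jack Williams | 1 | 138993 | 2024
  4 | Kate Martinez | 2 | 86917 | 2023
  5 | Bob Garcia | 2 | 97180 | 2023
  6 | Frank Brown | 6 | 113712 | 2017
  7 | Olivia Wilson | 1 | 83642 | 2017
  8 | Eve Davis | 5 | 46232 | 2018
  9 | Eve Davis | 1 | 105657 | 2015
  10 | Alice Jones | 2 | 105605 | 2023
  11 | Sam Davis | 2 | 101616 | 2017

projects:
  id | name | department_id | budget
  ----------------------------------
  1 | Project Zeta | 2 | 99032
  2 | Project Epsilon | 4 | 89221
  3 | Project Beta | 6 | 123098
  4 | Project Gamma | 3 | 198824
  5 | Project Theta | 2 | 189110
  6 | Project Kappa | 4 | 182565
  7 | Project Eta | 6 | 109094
SELECT AVG(budget) FROM projects

Execution result:
141563.43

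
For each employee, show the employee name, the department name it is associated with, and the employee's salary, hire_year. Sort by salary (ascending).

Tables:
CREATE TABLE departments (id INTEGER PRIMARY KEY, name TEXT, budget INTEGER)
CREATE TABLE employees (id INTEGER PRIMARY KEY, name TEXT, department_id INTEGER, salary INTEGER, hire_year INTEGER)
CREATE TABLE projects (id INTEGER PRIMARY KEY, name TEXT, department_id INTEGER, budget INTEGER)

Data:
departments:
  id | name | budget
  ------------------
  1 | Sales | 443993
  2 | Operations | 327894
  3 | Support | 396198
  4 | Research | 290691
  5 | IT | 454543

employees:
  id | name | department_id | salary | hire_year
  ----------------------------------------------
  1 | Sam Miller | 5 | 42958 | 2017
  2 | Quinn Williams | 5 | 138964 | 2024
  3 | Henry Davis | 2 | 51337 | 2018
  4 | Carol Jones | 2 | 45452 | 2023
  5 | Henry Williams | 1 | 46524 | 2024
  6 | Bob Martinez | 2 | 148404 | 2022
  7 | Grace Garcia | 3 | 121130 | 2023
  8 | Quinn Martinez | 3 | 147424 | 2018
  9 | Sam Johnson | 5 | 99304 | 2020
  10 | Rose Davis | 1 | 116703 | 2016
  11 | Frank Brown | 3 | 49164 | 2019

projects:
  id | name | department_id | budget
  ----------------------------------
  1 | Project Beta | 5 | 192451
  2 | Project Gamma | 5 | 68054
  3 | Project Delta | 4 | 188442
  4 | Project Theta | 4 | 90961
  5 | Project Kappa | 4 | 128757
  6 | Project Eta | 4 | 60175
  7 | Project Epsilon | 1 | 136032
SELECT c.name, p.name AS department, c.salary, c.hire_year FROM employees c JOIN departments p ON c.department_id = p.id ORDER BY c.salary ASC

Execution result:
name | department | salary | hire_year
Sam Miller | IT | 42958 | 2017
Carol Jones | Operations | 45452 | 2023
Henry Williams | Sales | 46524 | 2024
Frank Brown | Support | 49164 | 2019
Henry Davis | Operations | 51337 | 2018
Sam Johnson | IT | 99304 | 2020
Rose Davis | Sales | 116703 | 2016
Grace Garcia | Support | 121130 | 2023
Quinn Williams | IT | 138964 | 2024
Quinn Martinez | Support | 147424 | 2018
Bob Martinez | Operations | 148404 | 2022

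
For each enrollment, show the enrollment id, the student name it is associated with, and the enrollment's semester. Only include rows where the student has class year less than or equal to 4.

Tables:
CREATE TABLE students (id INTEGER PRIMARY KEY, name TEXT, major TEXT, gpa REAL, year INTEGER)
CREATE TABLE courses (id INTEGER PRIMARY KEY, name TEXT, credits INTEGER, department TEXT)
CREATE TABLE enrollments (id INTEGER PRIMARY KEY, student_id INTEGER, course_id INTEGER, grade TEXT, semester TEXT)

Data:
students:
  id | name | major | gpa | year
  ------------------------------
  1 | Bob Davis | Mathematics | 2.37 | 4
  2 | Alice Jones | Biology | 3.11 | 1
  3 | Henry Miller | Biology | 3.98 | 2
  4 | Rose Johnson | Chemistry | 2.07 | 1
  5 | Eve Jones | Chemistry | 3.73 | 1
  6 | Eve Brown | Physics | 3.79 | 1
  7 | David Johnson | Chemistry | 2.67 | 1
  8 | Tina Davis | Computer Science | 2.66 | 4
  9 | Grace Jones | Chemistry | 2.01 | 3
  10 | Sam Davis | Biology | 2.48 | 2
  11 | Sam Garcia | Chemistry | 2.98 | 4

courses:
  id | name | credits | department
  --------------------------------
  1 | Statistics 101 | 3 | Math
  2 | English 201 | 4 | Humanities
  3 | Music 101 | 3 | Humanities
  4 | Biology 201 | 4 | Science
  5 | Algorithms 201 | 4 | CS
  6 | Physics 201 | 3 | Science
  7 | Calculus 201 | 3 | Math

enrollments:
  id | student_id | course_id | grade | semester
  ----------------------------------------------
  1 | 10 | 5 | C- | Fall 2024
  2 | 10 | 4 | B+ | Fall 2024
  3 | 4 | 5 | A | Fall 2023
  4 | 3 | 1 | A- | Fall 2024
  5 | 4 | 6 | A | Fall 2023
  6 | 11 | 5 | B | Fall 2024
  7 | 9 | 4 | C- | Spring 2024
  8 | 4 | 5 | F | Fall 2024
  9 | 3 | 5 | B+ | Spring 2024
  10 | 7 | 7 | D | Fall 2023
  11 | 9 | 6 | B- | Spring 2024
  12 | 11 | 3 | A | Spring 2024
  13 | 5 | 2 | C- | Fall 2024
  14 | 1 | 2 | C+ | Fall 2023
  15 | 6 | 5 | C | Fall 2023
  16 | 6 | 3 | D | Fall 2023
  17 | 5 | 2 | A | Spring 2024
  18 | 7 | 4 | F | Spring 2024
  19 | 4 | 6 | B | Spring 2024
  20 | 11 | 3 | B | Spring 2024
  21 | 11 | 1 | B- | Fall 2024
SELECT c.id, p.name AS student, c.semester FROM enrollments c JOIN students p ON c.student_id = p.id WHERE p.year <= 4

Execution result:
id | student | semester
1 | Sam Davis | Fall 2024
2 | Sam Davis | Fall 2024
3 | Rose Johnson | Fall 2023
4 | Henry Miller | Fall 2024
5 | Rose Johnson | Fall 2023
6 | Sam Garcia | Fall 2024
7 | Grace Jones | Spring 2024
8 | Rose Johnson | Fall 2024
9 | Henry Miller | Spring 2024
10 | David Johnson | Fall 2023
11 | Grace Jones | Spring 2024
12 | Sam Garcia | Spring 2024
13 | Eve Jones | Fall 2024
14 | Bob Davis | Fall 2023
15 | Eve Brown | Fall 2023
16 | Eve Brown | Fall 2023
17 | Eve Jones | Spring 2024
18 | David Johnson | Spring 2024
19 | Rose Johnson | Spring 2024
20 | Sam Garcia | Spring 2024
21 | Sam Garcia | Fall 2024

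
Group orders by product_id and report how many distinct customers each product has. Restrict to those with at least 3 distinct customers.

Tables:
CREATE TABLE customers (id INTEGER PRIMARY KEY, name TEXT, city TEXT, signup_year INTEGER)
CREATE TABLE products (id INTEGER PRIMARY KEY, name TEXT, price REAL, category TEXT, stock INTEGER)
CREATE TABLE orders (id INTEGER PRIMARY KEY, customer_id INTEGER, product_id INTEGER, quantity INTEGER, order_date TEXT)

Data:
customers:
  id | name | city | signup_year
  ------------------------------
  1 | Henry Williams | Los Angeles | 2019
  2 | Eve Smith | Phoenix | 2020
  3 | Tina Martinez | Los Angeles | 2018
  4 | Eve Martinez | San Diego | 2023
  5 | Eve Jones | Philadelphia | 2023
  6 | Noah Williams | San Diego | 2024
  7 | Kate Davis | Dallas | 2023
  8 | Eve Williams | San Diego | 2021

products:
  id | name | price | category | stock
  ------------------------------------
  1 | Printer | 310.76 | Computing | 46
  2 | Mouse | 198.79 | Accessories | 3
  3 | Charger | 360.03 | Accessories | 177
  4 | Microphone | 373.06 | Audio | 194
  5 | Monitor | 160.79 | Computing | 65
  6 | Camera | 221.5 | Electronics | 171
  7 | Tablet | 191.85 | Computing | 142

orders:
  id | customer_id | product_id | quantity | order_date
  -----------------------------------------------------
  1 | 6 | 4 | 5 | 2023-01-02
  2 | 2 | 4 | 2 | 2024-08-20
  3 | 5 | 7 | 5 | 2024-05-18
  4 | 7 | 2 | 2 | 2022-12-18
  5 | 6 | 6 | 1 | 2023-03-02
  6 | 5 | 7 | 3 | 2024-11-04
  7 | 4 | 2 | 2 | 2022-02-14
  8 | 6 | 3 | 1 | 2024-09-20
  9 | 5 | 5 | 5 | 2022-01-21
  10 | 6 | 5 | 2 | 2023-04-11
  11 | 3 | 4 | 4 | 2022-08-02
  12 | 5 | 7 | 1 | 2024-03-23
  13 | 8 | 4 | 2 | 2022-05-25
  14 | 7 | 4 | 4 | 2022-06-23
SELECT product_id, COUNT(DISTINCT customer_id) AS distinct_customer_count FROM orders GROUP BY product_id HAVING COUNT(DISTINCT customer_id) >= 3

Execution result:
product_id | distinct_customer_count
4 | 5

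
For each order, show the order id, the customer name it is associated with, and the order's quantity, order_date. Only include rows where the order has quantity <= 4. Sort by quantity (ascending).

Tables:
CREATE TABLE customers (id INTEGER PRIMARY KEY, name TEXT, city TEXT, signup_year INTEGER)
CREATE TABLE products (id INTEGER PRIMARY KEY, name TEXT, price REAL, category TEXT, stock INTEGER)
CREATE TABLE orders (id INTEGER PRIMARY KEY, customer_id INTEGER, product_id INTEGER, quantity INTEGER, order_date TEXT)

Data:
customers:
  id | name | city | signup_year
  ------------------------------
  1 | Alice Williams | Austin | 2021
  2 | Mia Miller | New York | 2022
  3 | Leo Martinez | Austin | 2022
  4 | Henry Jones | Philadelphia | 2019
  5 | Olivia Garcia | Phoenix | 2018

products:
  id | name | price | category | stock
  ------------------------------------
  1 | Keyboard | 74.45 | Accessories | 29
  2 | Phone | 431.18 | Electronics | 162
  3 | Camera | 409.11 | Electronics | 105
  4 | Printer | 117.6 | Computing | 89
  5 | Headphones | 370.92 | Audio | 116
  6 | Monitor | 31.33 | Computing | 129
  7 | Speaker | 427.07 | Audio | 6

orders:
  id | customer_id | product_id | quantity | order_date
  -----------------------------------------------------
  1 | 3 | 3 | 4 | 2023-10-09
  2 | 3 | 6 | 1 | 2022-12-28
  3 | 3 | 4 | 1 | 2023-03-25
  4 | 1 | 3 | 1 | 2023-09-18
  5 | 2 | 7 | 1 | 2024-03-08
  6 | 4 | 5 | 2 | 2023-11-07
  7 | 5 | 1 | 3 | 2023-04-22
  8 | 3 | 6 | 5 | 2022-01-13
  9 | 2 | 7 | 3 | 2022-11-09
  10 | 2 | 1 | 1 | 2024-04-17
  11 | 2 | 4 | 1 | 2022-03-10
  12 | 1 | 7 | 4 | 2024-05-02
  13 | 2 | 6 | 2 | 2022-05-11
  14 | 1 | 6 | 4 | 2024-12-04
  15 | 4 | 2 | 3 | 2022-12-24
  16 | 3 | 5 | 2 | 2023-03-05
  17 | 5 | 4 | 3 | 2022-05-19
SELECT c.id, p.name AS customer, c.quantity, c.order_date FROM orders c JOIN customers p ON c.customer_id = p.id WHERE c.quantity <= 4 ORDER BY c.quantity ASC

Execution result:
id | customer | quantity | order_date
2 | Leo Martinez | 1 | 2022-12-28
3 | Leo Martinez | 1 | 2023-03-25
4 | Alice Williams | 1 | 2023-09-18
5 | Mia Miller | 1 | 2024-03-08
10 | Mia Miller | 1 | 2024-04-17
11 | Mia Miller | 1 | 2022-03-10
6 | Henry Jones | 2 | 2023-11-07
13 | Mia Miller | 2 | 2022-05-11
16 | Leo Martinez | 2 | 2023-03-05
7 | Olivia Garcia | 3 | 2023-04-22
9 | Mia Miller | 3 | 2022-11-09
15 | Henry Jones | 3 | 2022-12-24
17 | Olivia Garcia | 3 | 2022-05-19
1 | Leo Martinez | 4 | 2023-10-09
12 | Alice Williams | 4 | 2024-05-02
14 | Alice Williams | 4 | 2024-12-04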